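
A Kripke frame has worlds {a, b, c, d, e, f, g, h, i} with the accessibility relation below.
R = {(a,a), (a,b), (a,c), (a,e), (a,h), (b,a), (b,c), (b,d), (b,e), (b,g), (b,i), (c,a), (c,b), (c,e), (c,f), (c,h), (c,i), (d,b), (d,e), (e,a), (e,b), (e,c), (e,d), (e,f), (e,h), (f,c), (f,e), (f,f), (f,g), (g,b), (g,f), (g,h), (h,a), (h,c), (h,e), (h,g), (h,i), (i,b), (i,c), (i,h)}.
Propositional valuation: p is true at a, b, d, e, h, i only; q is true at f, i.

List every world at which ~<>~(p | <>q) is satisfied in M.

Let φ = ~<>~(p | <>q). Evaluate φ at each world:
  a (successors {a, b, c, e, h}): φ is true.
  b (successors {a, c, d, e, g, i}): φ is true.
  c (successors {a, b, e, f, h, i}): φ is true.
  d (successors {b, e}): φ is true.
  e (successors {a, b, c, d, f, h}): φ is true.
  f (successors {c, e, f, g}): φ is true.
  g (successors {b, f, h}): φ is true.
  h (successors {a, c, e, g, i}): φ is true.
  i (successors {b, c, h}): φ is true.
For instance, at g:
  At g: <>~(p | <>q) is false, so ~<>~(p | <>q) is true.
    At g: <>~(p | <>q) requires ~(p | <>q) at some successor in {b, f, h}.
      At b: ~(p | <>q) is false.
      At f: ~(p | <>q) is false.
      At h: ~(p | <>q) is false.
    So <>~(p | <>q) is false at g.
Satisfying worlds: {a, b, c, d, e, f, g, h, i}

a, b, c, d, e, f, g, h, i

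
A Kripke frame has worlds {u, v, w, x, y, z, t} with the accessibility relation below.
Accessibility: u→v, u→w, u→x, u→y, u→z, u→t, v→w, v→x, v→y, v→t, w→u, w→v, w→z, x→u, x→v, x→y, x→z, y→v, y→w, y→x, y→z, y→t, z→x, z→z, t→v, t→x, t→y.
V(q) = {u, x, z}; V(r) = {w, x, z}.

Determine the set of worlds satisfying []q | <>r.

Recall that []ψ holds at a world iff ψ holds at every accessible world, and <>ψ holds iff ψ holds at some accessible world.
Let φ = []q | <>r. Evaluate φ at each world:
  u (successors {v, w, x, y, z, t}): φ is true.
  v (successors {w, x, y, t}): φ is true.
  w (successors {u, v, z}): φ is true.
  x (successors {u, v, y, z}): φ is true.
  y (successors {v, w, x, z, t}): φ is true.
  z (successors {x, z}): φ is true.
  t (successors {v, x, y}): φ is true.
For instance, at w:
  At w: []q is false, <>r is true, so []q | <>r is true.
    At w: []q requires q at every successor {u, v, z}.
      q fails at v, so []q is false at w.
    At w: <>r requires r at some successor in {u, v, z}.
      r holds at z, so <>r is true at w.
Satisfying worlds: {u, v, w, x, y, z, t}

u, v, w, x, y, z, t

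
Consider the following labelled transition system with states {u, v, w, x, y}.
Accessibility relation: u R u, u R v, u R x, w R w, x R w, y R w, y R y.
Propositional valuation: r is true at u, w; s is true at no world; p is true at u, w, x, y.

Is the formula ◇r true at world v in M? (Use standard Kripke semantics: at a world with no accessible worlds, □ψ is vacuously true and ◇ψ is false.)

At v: no accessible worlds, so ◇r is false.

No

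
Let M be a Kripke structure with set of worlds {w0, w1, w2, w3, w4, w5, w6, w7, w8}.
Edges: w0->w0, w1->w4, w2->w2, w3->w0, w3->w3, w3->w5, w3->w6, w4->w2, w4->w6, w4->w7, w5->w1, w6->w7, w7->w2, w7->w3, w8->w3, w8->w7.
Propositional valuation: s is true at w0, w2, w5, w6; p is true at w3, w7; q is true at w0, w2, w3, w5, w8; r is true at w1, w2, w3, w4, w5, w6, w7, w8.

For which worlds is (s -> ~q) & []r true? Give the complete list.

w1, w4, w6, w7, w8

Let φ = (s -> ~q) & []r. Evaluate φ at each world:
  w0 (successors {w0}): φ is false.
  w1 (successors {w4}): φ is true.
  w2 (successors {w2}): φ is false.
  w3 (successors {w0, w3, w5, w6}): φ is false.
  w4 (successors {w2, w6, w7}): φ is true.
  w5 (successors {w1}): φ is false.
  w6 (successors {w7}): φ is true.
  w7 (successors {w2, w3}): φ is true.
  w8 (successors {w3, w7}): φ is true.
For instance, at w5:
  At w5: s -> ~q is false, []r is true, so (s -> ~q) & []r is false.
    At w5: []r requires r at every successor {w1}.
      At w1: r is true.
    So []r is true at w5.
Satisfying worlds: {w1, w4, w6, w7, w8}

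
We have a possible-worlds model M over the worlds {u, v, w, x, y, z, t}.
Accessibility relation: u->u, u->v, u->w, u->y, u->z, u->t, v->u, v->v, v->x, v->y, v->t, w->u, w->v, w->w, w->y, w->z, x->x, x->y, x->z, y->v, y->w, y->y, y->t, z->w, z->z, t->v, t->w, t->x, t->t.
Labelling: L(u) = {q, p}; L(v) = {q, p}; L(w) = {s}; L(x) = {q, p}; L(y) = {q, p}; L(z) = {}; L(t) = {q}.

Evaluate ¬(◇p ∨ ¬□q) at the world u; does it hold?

No

At u: ◇p ∨ ¬□q is true, so ¬(◇p ∨ ¬□q) is false.
  At u: ◇p is true, ¬□q is true, so ◇p ∨ ¬□q is true.
    At u: ◇p requires p at some successor in {u, v, w, y, z, t}.
      p holds at u, so ◇p is true at u.
    At u: □q is false, so ¬□q is true.
      At u: □q requires q at every successor {u, v, w, y, z, t}.
        q fails at w, so □q is false at u.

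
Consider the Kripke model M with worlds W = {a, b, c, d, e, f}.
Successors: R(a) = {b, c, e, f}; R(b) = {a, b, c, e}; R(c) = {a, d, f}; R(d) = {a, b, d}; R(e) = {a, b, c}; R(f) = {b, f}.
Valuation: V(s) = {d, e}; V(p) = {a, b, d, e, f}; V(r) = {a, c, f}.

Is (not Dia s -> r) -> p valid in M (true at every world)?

Recall that Dia ψ holds at a world iff ψ holds at some accessible world.
Let φ = (not Dia s -> r) -> p. Evaluate φ at each world:
  a (successors {b, c, e, f}): φ is true.
  b (successors {a, b, c, e}): φ is true.
  c (successors {a, d, f}): φ is false.
  d (successors {a, b, d}): φ is true.
  e (successors {a, b, c}): φ is true.
  f (successors {b, f}): φ is true.
Detail at c (counterexample):
  At c: not Dia s -> r is true, p is false, so (not Dia s -> r) -> p is false.
    At c: not Dia s is false, r is true, so not Dia s -> r is true.
      At c: Dia s is true, so not Dia s is false.

No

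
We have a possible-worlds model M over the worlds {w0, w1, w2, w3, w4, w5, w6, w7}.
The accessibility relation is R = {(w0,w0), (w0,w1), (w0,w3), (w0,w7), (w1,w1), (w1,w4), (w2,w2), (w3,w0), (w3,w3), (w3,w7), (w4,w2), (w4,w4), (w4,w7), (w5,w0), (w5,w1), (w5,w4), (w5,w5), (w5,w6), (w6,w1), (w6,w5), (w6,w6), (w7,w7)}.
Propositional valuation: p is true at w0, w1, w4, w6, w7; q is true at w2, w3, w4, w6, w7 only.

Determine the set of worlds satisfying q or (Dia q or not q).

w0, w1, w2, w3, w4, w5, w6, w7

Recall that Dia ψ holds at a world iff ψ holds at some accessible world.
Let φ = q or (Dia q or not q). Evaluate φ at each world:
  w0 (successors {w0, w1, w3, w7}): φ is true.
  w1 (successors {w1, w4}): φ is true.
  w2 (successors {w2}): φ is true.
  w3 (successors {w0, w3, w7}): φ is true.
  w4 (successors {w2, w4, w7}): φ is true.
  w5 (successors {w0, w1, w4, w5, w6}): φ is true.
  w6 (successors {w1, w5, w6}): φ is true.
  w7 (successors {w7}): φ is true.
For instance, at w3:
  At w3: q is true, Dia q or not q is true, so q or (Dia q or not q) is true.
    At w3: Dia q is true, not q is false, so Dia q or not q is true.
      At w3: Dia q requires q at some successor in {w0, w3, w7}.
        q holds at w3, so Dia q is true at w3.
Satisfying worlds: {w0, w1, w2, w3, w4, w5, w6, w7}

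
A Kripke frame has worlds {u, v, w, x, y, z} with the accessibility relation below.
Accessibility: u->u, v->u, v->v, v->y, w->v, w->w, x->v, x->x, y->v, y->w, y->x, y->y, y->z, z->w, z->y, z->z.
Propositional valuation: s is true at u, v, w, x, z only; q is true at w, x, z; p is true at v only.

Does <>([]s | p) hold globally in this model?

Recall that []ψ holds at a world iff ψ holds at every accessible world, and <>ψ holds iff ψ holds at some accessible world.
Let φ = <>([]s | p). Evaluate φ at each world:
  u (successors {u}): φ is true.
  v (successors {u, v, y}): φ is true.
  w (successors {v, w}): φ is true.
  x (successors {v, x}): φ is true.
  y (successors {v, w, x, y, z}): φ is true.
  z (successors {w, y, z}): φ is true.
For instance, at w:
  At w: <>([]s | p) requires []s | p at some successor in {v, w}.
    []s | p holds at v, so <>([]s | p) is true at w.
      At v: []s is false, p is true, so []s | p is true.

Yes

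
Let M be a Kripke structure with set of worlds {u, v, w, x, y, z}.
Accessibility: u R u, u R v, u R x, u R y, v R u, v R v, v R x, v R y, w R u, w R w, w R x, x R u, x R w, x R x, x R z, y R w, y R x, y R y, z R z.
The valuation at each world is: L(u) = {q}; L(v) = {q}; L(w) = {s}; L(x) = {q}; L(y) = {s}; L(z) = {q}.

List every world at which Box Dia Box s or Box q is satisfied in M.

z

Let φ = Box Dia Box s or Box q. Evaluate φ at each world:
  u (successors {u, v, x, y}): φ is false.
  v (successors {u, v, x, y}): φ is false.
  w (successors {u, w, x}): φ is false.
  x (successors {u, w, x, z}): φ is false.
  y (successors {w, x, y}): φ is false.
  z (successors {z}): φ is true.
For instance, at w:
  At w: Box Dia Box s is false, Box q is false, so Box Dia Box s or Box q is false.
    At w: Box Dia Box s requires Dia Box s at every successor {u, w, x}.
      Dia Box s fails at u, so Box Dia Box s is false at w.
    At w: Box q requires q at every successor {u, w, x}.
      q fails at w, so Box q is false at w.
Satisfying worlds: {z}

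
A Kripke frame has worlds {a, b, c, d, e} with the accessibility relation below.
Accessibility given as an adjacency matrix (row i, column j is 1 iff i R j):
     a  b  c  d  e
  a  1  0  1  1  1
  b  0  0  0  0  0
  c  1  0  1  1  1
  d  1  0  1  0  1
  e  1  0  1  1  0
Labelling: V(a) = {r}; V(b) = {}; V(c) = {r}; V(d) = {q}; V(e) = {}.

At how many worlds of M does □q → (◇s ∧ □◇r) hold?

Recall that □ψ holds at a world iff ψ holds at every accessible world, and ◇ψ holds iff ψ holds at some accessible world.
Let φ = □q → (◇s ∧ □◇r). Evaluate φ at each world:
  a (successors {a, c, d, e}): φ is true.
  b (successors ∅): φ is false.
  c (successors {a, c, d, e}): φ is true.
  d (successors {a, c, e}): φ is true.
  e (successors {a, c, d}): φ is true.
For instance, at e:
  At e: □q is false, ◇s ∧ □◇r is false, so □q → (◇s ∧ □◇r) is true.
    At e: □q requires q at every successor {a, c, d}.
      q fails at a, so □q is false at e.
    At e: ◇s is false, □◇r is true, so ◇s ∧ □◇r is false.
      At e: ◇s requires s at some successor in {a, c, d}.
        At a: s is false.
        At c: s is false.
        At d: s is false.
      So ◇s is false at e.
      At e: □◇r requires ◇r at every successor {a, c, d}.
        At a: ◇r is true.
        At c: ◇r is true.
        At d: ◇r is true.
      So □◇r is true at e.
Satisfying worlds: {a, c, d, e}

4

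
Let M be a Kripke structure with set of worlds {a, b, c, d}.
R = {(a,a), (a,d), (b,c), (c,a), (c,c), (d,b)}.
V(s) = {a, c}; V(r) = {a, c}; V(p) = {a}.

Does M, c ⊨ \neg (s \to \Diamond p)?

No

Recall that \Diamond ψ holds at a world iff ψ holds at some accessible world.
At c: s \to \Diamond p is true, so \neg (s \to \Diamond p) is false.
  At c: s is true, \Diamond p is true, so s \to \Diamond p is true.
    At c: \Diamond p requires p at some successor in {a, c}.
      p holds at a, so \Diamond p is true at c.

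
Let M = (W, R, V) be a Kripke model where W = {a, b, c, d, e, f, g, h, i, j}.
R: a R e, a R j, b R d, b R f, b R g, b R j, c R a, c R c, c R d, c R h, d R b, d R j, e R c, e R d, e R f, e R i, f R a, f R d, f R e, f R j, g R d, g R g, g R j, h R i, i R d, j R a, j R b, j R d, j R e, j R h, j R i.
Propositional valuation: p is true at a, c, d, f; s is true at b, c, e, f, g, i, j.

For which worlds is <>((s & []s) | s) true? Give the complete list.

Let φ = <>((s & []s) | s). Evaluate φ at each world:
  a (successors {e, j}): φ is true.
  b (successors {d, f, g, j}): φ is true.
  c (successors {a, c, d, h}): φ is true.
  d (successors {b, j}): φ is true.
  e (successors {c, d, f, i}): φ is true.
  f (successors {a, d, e, j}): φ is true.
  g (successors {d, g, j}): φ is true.
  h (successors {i}): φ is true.
  i (successors {d}): φ is false.
  j (successors {a, b, d, e, h, i}): φ is true.
For instance, at j:
  At j: <>((s & []s) | s) requires (s & []s) | s at some successor in {a, b, d, e, h, i}.
    (s & []s) | s holds at b, so <>((s & []s) | s) is true at j.
      At b: s & []s is false, s is true, so (s & []s) | s is true.
Satisfying worlds: {a, b, c, d, e, f, g, h, j}

a, b, c, d, e, f, g, h, j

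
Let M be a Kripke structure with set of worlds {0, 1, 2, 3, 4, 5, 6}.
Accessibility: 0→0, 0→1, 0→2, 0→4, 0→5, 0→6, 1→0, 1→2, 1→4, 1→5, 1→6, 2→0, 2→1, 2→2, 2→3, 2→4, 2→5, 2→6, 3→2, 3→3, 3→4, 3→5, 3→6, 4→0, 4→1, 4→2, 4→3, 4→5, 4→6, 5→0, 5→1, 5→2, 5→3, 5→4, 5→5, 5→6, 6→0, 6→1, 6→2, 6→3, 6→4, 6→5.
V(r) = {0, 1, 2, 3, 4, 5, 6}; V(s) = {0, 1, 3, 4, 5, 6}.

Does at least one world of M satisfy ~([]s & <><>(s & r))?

Let φ = ~([]s & <><>(s & r)). Evaluate φ at each world:
  0 (successors {0, 1, 2, 4, 5, 6}): φ is true.
  1 (successors {0, 2, 4, 5, 6}): φ is true.
  2 (successors {0, 1, 2, 3, 4, 5, 6}): φ is true.
  3 (successors {2, 3, 4, 5, 6}): φ is true.
  4 (successors {0, 1, 2, 3, 5, 6}): φ is true.
  5 (successors {0, 1, 2, 3, 4, 5, 6}): φ is true.
  6 (successors {0, 1, 2, 3, 4, 5}): φ is true.
Detail at 0 (witness):
  At 0: []s & <><>(s & r) is false, so ~([]s & <><>(s & r)) is true.
    At 0: []s is false, <><>(s & r) is true, so []s & <><>(s & r) is false.
      At 0: []s requires s at every successor {0, 1, 2, 4, 5, 6}.
        s fails at 2, so []s is false at 0.
      At 0: <><>(s & r) requires <>(s & r) at some successor in {0, 1, 2, 4, 5, 6}.
        <>(s & r) holds at 0, so <><>(s & r) is true at 0.

Yes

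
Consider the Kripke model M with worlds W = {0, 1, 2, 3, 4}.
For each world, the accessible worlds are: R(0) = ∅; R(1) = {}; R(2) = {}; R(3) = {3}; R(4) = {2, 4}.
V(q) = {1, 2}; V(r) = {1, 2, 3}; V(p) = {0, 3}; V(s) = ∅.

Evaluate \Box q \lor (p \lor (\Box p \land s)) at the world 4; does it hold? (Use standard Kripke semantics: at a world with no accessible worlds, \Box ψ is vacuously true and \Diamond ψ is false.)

No

Recall that \Box ψ holds at a world iff ψ holds at every accessible world, and \Diamond ψ holds iff ψ holds at some accessible world.
At 4: \Box q is false, p \lor (\Box p \land s) is false, so \Box q \lor (p \lor (\Box p \land s)) is false.
  At 4: \Box q requires q at every successor {2, 4}.
    q fails at 4, so \Box q is false at 4.
  At 4: p is false, \Box p \land s is false, so p \lor (\Box p \land s) is false.
    At 4: \Box p is false, s is false, so \Box p \land s is false.
      At 4: \Box p requires p at every successor {2, 4}.
        p fails at 2, so \Box p is false at 4.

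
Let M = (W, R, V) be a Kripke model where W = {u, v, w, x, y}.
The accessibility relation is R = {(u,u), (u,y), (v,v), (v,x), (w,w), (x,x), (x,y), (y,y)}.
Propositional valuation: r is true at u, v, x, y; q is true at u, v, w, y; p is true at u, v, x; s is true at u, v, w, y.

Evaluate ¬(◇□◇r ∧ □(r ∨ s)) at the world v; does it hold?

No

Recall that □ψ holds at a world iff ψ holds at every accessible world, and ◇ψ holds iff ψ holds at some accessible world.
At v: ◇□◇r ∧ □(r ∨ s) is true, so ¬(◇□◇r ∧ □(r ∨ s)) is false.
  At v: ◇□◇r is true, □(r ∨ s) is true, so ◇□◇r ∧ □(r ∨ s) is true.
    At v: ◇□◇r requires □◇r at some successor in {v, x}.
      □◇r holds at v, so ◇□◇r is true at v.
    At v: □(r ∨ s) requires r ∨ s at every successor {v, x}.
      At v: r ∨ s is true.
      At x: r ∨ s is true.
    So □(r ∨ s) is true at v.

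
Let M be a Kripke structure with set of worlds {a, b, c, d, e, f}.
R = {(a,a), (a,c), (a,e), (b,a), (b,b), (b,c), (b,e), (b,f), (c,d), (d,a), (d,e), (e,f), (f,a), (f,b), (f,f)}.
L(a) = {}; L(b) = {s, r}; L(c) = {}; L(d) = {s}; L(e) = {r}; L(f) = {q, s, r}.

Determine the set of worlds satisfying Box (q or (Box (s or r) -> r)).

c, d, e, f

Recall that Box ψ holds at a world iff ψ holds at every accessible world, and Dia ψ holds iff ψ holds at some accessible world.
Let φ = Box (q or (Box (s or r) -> r)). Evaluate φ at each world:
  a (successors {a, c, e}): φ is false.
  b (successors {a, b, c, e, f}): φ is false.
  c (successors {d}): φ is true.
  d (successors {a, e}): φ is true.
  e (successors {f}): φ is true.
  f (successors {a, b, f}): φ is true.
For instance, at f:
  At f: Box (q or (Box (s or r) -> r)) requires q or (Box (s or r) -> r) at every successor {a, b, f}.
      At a: q is false, Box (s or r) -> r is true, so q or (Box (s or r) -> r) is true.
      At b: q is false, Box (s or r) -> r is true, so q or (Box (s or r) -> r) is true.
      At f: q is true, Box (s or r) -> r is true, so q or (Box (s or r) -> r) is true.
  So Box (q or (Box (s or r) -> r)) is true at f.
Satisfying worlds: {c, d, e, f}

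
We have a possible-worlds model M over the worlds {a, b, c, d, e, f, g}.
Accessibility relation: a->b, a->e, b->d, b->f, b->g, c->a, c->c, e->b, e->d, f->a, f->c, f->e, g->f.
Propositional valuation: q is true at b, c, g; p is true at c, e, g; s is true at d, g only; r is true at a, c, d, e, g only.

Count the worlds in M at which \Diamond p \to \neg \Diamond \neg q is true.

Let φ = \Diamond p \to \neg \Diamond \neg q. Evaluate φ at each world:
  a (successors {b, e}): φ is false.
  b (successors {d, f, g}): φ is false.
  c (successors {a, c}): φ is false.
  d (successors ∅): φ is true.
  e (successors {b, d}): φ is true.
  f (successors {a, c, e}): φ is false.
  g (successors {f}): φ is true.
For instance, at e:
  At e: \Diamond p is false, \neg \Diamond \neg q is false, so \Diamond p \to \neg \Diamond \neg q is true.
    At e: \Diamond p requires p at some successor in {b, d}.
      At b: p is false.
      At d: p is false.
    So \Diamond p is false at e.
    At e: \Diamond \neg q is true, so \neg \Diamond \neg q is false.
      At e: \Diamond \neg q requires \neg q at some successor in {b, d}.
        \neg q holds at d, so \Diamond \neg q is true at e.
Satisfying worlds: {d, e, g}

3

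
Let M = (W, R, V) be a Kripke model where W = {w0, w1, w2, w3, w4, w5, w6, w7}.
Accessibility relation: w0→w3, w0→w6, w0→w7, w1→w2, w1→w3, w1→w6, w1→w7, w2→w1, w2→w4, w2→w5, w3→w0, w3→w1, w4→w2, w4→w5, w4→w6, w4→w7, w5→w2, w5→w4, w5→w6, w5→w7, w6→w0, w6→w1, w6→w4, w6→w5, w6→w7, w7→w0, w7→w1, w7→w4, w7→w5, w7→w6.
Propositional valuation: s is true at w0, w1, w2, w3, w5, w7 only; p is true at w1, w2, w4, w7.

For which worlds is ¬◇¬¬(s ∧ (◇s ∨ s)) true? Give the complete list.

none

Let φ = ¬◇¬¬(s ∧ (◇s ∨ s)). Evaluate φ at each world:
  w0 (successors {w3, w6, w7}): φ is false.
  w1 (successors {w2, w3, w6, w7}): φ is false.
  w2 (successors {w1, w4, w5}): φ is false.
  w3 (successors {w0, w1}): φ is false.
  w4 (successors {w2, w5, w6, w7}): φ is false.
  w5 (successors {w2, w4, w6, w7}): φ is false.
  w6 (successors {w0, w1, w4, w5, w7}): φ is false.
  w7 (successors {w0, w1, w4, w5, w6}): φ is false.
For instance, at w1:
  At w1: ◇¬¬(s ∧ (◇s ∨ s)) is true, so ¬◇¬¬(s ∧ (◇s ∨ s)) is false.
    At w1: ◇¬¬(s ∧ (◇s ∨ s)) requires ¬¬(s ∧ (◇s ∨ s)) at some successor in {w2, w3, w6, w7}.
      ¬¬(s ∧ (◇s ∨ s)) holds at w2, so ◇¬¬(s ∧ (◇s ∨ s)) is true at w1.
Satisfying worlds: none.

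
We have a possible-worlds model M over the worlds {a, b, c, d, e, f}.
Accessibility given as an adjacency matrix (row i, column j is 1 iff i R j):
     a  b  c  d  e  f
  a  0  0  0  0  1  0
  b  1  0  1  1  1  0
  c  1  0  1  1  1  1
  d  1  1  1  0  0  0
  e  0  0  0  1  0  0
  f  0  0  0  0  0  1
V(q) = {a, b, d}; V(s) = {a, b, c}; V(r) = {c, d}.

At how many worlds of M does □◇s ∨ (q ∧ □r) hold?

1

Recall that □ψ holds at a world iff ψ holds at every accessible world, and ◇ψ holds iff ψ holds at some accessible world.
Let φ = □◇s ∨ (q ∧ □r). Evaluate φ at each world:
  a (successors {e}): φ is false.
  b (successors {a, c, d, e}): φ is false.
  c (successors {a, c, d, e, f}): φ is false.
  d (successors {a, b, c}): φ is false.
  e (successors {d}): φ is true.
  f (successors {f}): φ is false.
For instance, at a:
  At a: □◇s is false, q ∧ □r is false, so □◇s ∨ (q ∧ □r) is false.
    At a: □◇s requires ◇s at every successor {e}.
      ◇s fails at e, so □◇s is false at a.
    At a: q is true, □r is false, so q ∧ □r is false.
      At a: □r requires r at every successor {e}.
        r fails at e, so □r is false at a.
Satisfying worlds: {e}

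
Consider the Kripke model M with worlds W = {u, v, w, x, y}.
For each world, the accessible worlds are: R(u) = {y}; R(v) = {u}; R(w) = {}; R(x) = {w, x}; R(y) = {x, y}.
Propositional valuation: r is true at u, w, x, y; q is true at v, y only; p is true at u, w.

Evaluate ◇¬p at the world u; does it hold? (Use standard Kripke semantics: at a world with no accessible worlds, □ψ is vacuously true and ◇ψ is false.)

Yes

At u: ◇¬p requires ¬p at some successor in {y}.
  ¬p holds at y, so ◇¬p is true at u.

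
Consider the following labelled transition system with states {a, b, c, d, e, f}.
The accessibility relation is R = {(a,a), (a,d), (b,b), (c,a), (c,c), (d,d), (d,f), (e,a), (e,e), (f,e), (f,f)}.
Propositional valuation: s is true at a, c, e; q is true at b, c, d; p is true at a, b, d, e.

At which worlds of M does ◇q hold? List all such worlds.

a, b, c, d

Let φ = ◇q. Evaluate φ at each world:
  a (successors {a, d}): φ is true.
  b (successors {b}): φ is true.
  c (successors {a, c}): φ is true.
  d (successors {d, f}): φ is true.
  e (successors {a, e}): φ is false.
  f (successors {e, f}): φ is false.
For instance, at a:
  At a: ◇q requires q at some successor in {a, d}.
    q holds at d, so ◇q is true at a.
Satisfying worlds: {a, b, c, d}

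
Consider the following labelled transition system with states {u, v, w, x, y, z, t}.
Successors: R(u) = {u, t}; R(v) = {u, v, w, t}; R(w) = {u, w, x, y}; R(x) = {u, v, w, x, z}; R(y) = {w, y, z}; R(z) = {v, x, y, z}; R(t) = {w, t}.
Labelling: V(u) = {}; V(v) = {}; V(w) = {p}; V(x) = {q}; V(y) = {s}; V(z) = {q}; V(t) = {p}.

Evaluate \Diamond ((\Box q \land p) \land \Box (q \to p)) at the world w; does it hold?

No

Recall that \Box ψ holds at a world iff ψ holds at every accessible world, and \Diamond ψ holds iff ψ holds at some accessible world.
At w: \Diamond ((\Box q \land p) \land \Box (q \to p)) requires (\Box q \land p) \land \Box (q \to p) at some successor in {u, w, x, y}.
  At u: (\Box q \land p) \land \Box (q \to p) is false.
  At w: (\Box q \land p) \land \Box (q \to p) is false.
  At x: (\Box q \land p) \land \Box (q \to p) is false.
  At y: (\Box q \land p) \land \Box (q \to p) is false.
So \Diamond ((\Box q \land p) \land \Box (q \to p)) is false at w.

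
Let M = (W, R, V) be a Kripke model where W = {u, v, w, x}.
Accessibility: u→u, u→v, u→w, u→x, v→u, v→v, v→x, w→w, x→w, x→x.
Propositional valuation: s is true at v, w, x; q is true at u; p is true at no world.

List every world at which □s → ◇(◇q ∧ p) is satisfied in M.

u, v

Let φ = □s → ◇(◇q ∧ p). Evaluate φ at each world:
  u (successors {u, v, w, x}): φ is true.
  v (successors {u, v, x}): φ is true.
  w (successors {w}): φ is false.
  x (successors {w, x}): φ is false.
For instance, at x:
  At x: □s is true, ◇(◇q ∧ p) is false, so □s → ◇(◇q ∧ p) is false.
    At x: □s requires s at every successor {w, x}.
      At w: s is true.
      At x: s is true.
    So □s is true at x.
    At x: ◇(◇q ∧ p) requires ◇q ∧ p at some successor in {w, x}.
      At w: ◇q ∧ p is false.
      At x: ◇q ∧ p is false.
    So ◇(◇q ∧ p) is false at x.
Satisfying worlds: {u, v}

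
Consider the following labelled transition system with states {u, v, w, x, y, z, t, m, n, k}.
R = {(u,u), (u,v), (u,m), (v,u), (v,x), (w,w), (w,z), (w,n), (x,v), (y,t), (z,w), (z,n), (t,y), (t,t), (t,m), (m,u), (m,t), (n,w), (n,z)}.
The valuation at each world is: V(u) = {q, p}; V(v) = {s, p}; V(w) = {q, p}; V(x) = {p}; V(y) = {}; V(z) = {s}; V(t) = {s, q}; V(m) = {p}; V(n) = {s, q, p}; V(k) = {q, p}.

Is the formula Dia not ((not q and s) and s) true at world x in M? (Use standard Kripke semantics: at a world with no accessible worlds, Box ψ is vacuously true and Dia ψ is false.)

At x: Dia not ((not q and s) and s) requires not ((not q and s) and s) at some successor in {v}.
  At v: not ((not q and s) and s) is false.
So Dia not ((not q and s) and s) is false at x.

No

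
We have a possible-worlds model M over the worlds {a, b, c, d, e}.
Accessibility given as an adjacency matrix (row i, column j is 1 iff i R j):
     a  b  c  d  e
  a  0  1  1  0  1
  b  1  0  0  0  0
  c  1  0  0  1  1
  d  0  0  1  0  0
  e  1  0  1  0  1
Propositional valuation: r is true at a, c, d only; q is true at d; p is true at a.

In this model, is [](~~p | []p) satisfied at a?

No

At a: [](~~p | []p) requires ~~p | []p at every successor {b, c, e}.
  ~~p | []p fails at c, so [](~~p | []p) is false at a.
    At c: ~~p is false, []p is false, so ~~p | []p is false.
      At c: []p requires p at every successor {a, d, e}.
        p fails at d, so []p is false at c.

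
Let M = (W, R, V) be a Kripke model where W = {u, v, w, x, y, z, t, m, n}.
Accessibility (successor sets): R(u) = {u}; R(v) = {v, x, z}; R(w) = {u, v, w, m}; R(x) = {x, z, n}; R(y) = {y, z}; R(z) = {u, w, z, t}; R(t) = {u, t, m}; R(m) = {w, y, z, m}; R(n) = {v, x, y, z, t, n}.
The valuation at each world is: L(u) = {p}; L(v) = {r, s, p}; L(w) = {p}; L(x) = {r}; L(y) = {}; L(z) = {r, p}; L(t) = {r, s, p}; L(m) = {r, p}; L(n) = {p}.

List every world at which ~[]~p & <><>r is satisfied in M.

v, w, x, y, z, t, m, n

Let φ = ~[]~p & <><>r. Evaluate φ at each world:
  u (successors {u}): φ is false.
  v (successors {v, x, z}): φ is true.
  w (successors {u, v, w, m}): φ is true.
  x (successors {x, z, n}): φ is true.
  y (successors {y, z}): φ is true.
  z (successors {u, w, z, t}): φ is true.
  t (successors {u, t, m}): φ is true.
  m (successors {w, y, z, m}): φ is true.
  n (successors {v, x, y, z, t, n}): φ is true.
For instance, at x:
  At x: ~[]~p is true, <><>r is true, so ~[]~p & <><>r is true.
    At x: []~p is false, so ~[]~p is true.
      At x: []~p requires ~p at every successor {x, z, n}.
        ~p fails at z, so []~p is false at x.
    At x: <><>r requires <>r at some successor in {x, z, n}.
      <>r holds at x, so <><>r is true at x.
Satisfying worlds: {v, w, x, y, z, t, m, n}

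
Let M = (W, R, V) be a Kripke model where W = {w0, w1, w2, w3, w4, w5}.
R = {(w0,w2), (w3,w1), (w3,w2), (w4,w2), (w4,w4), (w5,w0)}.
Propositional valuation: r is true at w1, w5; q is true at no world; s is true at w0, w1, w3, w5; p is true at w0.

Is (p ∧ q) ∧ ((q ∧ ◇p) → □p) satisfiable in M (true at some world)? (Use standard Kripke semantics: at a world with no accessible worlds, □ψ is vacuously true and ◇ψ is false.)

Let φ = (p ∧ q) ∧ ((q ∧ ◇p) → □p). Evaluate φ at each world:
  w0 (successors {w2}): φ is false.
  w1 (successors ∅): φ is false.
  w2 (successors ∅): φ is false.
  w3 (successors {w1, w2}): φ is false.
  w4 (successors {w2, w4}): φ is false.
  w5 (successors {w0}): φ is false.
For instance, at w4:
  At w4: p ∧ q is false, (q ∧ ◇p) → □p is true, so (p ∧ q) ∧ ((q ∧ ◇p) → □p) is false.
    At w4: q ∧ ◇p is false, □p is false, so (q ∧ ◇p) → □p is true.
      At w4: q is false, ◇p is false, so q ∧ ◇p is false.
      At w4: □p requires p at every successor {w2, w4}.
        p fails at w2, so □p is false at w4.

No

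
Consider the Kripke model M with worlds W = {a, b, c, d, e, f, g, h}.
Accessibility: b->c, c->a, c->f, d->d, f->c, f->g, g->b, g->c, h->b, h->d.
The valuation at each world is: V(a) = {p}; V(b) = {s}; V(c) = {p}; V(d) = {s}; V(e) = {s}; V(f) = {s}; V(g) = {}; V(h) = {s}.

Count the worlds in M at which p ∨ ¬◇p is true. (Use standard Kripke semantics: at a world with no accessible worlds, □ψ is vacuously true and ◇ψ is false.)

Recall that ◇ψ holds at a world iff ψ holds at some accessible world.
Let φ = p ∨ ¬◇p. Evaluate φ at each world:
  a (successors ∅): φ is true.
  b (successors {c}): φ is false.
  c (successors {a, f}): φ is true.
  d (successors {d}): φ is true.
  e (successors ∅): φ is true.
  f (successors {c, g}): φ is false.
  g (successors {b, c}): φ is false.
  h (successors {b, d}): φ is true.
For instance, at b:
  At b: p is false, ¬◇p is false, so p ∨ ¬◇p is false.
    At b: ◇p is true, so ¬◇p is false.
      At b: ◇p requires p at some successor in {c}.
        p holds at c, so ◇p is true at b.
Satisfying worlds: {a, c, d, e, h}

5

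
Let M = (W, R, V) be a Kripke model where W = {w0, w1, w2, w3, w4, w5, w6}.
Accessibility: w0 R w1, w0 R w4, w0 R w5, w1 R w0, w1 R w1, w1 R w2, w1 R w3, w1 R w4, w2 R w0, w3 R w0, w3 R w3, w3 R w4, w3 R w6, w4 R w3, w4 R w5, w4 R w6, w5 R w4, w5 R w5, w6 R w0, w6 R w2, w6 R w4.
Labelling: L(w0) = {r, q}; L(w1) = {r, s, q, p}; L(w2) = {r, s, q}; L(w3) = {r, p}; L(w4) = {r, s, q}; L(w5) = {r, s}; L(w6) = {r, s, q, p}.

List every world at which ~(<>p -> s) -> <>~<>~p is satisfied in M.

Let φ = ~(<>p -> s) -> <>~<>~p. Evaluate φ at each world:
  w0 (successors {w1, w4, w5}): φ is false.
  w1 (successors {w0, w1, w2, w3, w4}): φ is true.
  w2 (successors {w0}): φ is true.
  w3 (successors {w0, w3, w4, w6}): φ is false.
  w4 (successors {w3, w5, w6}): φ is true.
  w5 (successors {w4, w5}): φ is true.
  w6 (successors {w0, w2, w4}): φ is true.
For instance, at w1:
  At w1: ~(<>p -> s) is false, <>~<>~p is false, so ~(<>p -> s) -> <>~<>~p is true.
    At w1: <>p -> s is true, so ~(<>p -> s) is false.
      At w1: <>p is true, s is true, so <>p -> s is true.
    At w1: <>~<>~p requires ~<>~p at some successor in {w0, w1, w2, w3, w4}.
      At w0: ~<>~p is false.
      At w1: ~<>~p is false.
      At w2: ~<>~p is false.
      At w3: ~<>~p is false.
      At w4: ~<>~p is false.
    So <>~<>~p is false at w1.
Satisfying worlds: {w1, w2, w4, w5, w6}

w1, w2, w4, w5, w6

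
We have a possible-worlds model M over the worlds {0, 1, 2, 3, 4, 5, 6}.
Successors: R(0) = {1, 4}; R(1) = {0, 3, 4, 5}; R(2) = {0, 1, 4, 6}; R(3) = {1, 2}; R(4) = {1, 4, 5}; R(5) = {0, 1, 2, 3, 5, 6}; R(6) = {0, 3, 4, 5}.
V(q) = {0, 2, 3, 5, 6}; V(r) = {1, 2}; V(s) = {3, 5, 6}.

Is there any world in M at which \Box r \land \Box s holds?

Recall that \Box ψ holds at a world iff ψ holds at every accessible world, and \Diamond ψ holds iff ψ holds at some accessible world.
Let φ = \Box r \land \Box s. Evaluate φ at each world:
  0 (successors {1, 4}): φ is false.
  1 (successors {0, 3, 4, 5}): φ is false.
  2 (successors {0, 1, 4, 6}): φ is false.
  3 (successors {1, 2}): φ is false.
  4 (successors {1, 4, 5}): φ is false.
  5 (successors {0, 1, 2, 3, 5, 6}): φ is false.
  6 (successors {0, 3, 4, 5}): φ is false.
For instance, at 6:
  At 6: \Box r is false, \Box s is false, so \Box r \land \Box s is false.
    At 6: \Box r requires r at every successor {0, 3, 4, 5}.
      r fails at 0, so \Box r is false at 6.
    At 6: \Box s requires s at every successor {0, 3, 4, 5}.
      s fails at 0, so \Box s is false at 6.

No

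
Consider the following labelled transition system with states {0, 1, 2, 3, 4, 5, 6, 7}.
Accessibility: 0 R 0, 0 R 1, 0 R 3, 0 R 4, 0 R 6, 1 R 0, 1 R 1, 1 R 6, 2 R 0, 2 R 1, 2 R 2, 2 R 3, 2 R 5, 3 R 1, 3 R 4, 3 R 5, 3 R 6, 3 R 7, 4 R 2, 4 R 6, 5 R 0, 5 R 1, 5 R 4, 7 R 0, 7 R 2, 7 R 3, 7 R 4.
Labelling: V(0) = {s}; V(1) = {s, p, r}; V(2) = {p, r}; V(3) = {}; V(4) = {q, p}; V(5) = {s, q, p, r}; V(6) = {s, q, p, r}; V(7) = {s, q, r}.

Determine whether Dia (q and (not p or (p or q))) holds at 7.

At 7: Dia (q and (not p or (p or q))) requires q and (not p or (p or q)) at some successor in {0, 2, 3, 4}.
  q and (not p or (p or q)) holds at 4, so Dia (q and (not p or (p or q))) is true at 7.

Yes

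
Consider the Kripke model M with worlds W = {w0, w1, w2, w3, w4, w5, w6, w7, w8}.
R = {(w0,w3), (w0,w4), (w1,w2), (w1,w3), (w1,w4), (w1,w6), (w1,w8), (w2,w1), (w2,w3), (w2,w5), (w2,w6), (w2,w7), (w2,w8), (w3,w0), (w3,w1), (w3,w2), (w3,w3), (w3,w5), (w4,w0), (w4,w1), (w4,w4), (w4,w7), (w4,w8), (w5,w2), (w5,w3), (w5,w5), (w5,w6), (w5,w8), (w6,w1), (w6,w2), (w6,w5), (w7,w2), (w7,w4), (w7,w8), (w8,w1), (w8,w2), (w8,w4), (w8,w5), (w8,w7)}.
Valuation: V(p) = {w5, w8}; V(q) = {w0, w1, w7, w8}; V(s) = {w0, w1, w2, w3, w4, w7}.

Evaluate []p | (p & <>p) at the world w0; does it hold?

No

At w0: []p is false, p & <>p is false, so []p | (p & <>p) is false.
  At w0: []p requires p at every successor {w3, w4}.
    p fails at w3, so []p is false at w0.
  At w0: p is false, <>p is false, so p & <>p is false.
    At w0: <>p requires p at some successor in {w3, w4}.
      At w3: p is false.
      At w4: p is false.
    So <>p is false at w0.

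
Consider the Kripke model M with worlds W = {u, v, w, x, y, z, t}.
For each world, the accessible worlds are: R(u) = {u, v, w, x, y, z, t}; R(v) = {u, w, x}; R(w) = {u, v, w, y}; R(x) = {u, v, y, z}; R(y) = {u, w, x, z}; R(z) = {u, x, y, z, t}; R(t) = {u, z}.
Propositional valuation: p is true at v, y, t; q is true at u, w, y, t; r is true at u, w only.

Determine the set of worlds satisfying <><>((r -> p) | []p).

Let φ = <><>((r -> p) | []p). Evaluate φ at each world:
  u (successors {u, v, w, x, y, z, t}): φ is true.
  v (successors {u, w, x}): φ is true.
  w (successors {u, v, w, y}): φ is true.
  x (successors {u, v, y, z}): φ is true.
  y (successors {u, w, x, z}): φ is true.
  z (successors {u, x, y, z, t}): φ is true.
  t (successors {u, z}): φ is true.
For instance, at z:
  At z: <><>((r -> p) | []p) requires <>((r -> p) | []p) at some successor in {u, x, y, z, t}.
    <>((r -> p) | []p) holds at u, so <><>((r -> p) | []p) is true at z.
      At u: <>((r -> p) | []p) requires (r -> p) | []p at some successor in {u, v, w, x, y, z, t}.
        (r -> p) | []p holds at v, so <>((r -> p) | []p) is true at u.
Satisfying worlds: {u, v, w, x, y, z, t}

u, v, w, x, y, z, t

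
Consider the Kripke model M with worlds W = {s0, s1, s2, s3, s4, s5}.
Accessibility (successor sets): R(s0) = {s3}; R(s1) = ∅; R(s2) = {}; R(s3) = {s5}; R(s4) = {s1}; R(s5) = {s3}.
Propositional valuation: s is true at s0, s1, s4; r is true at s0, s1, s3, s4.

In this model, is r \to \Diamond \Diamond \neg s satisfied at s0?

Yes

Recall that \Diamond ψ holds at a world iff ψ holds at some accessible world.
At s0: r is true, \Diamond \Diamond \neg s is true, so r \to \Diamond \Diamond \neg s is true.
  At s0: \Diamond \Diamond \neg s requires \Diamond \neg s at some successor in {s3}.
    \Diamond \neg s holds at s3, so \Diamond \Diamond \neg s is true at s0.
      At s3: \Diamond \neg s requires \neg s at some successor in {s5}.
        \neg s holds at s5, so \Diamond \neg s is true at s3.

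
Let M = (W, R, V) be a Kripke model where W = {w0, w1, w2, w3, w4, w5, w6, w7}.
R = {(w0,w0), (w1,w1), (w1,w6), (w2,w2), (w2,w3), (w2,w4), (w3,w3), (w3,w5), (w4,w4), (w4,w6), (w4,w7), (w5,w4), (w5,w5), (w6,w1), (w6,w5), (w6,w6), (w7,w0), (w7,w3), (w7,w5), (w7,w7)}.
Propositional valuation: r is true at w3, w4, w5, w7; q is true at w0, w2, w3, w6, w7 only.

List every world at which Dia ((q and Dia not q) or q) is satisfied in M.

Let φ = Dia ((q and Dia not q) or q). Evaluate φ at each world:
  w0 (successors {w0}): φ is true.
  w1 (successors {w1, w6}): φ is true.
  w2 (successors {w2, w3, w4}): φ is true.
  w3 (successors {w3, w5}): φ is true.
  w4 (successors {w4, w6, w7}): φ is true.
  w5 (successors {w4, w5}): φ is false.
  w6 (successors {w1, w5, w6}): φ is true.
  w7 (successors {w0, w3, w5, w7}): φ is true.
For instance, at w7:
  At w7: Dia ((q and Dia not q) or q) requires (q and Dia not q) or q at some successor in {w0, w3, w5, w7}.
    (q and Dia not q) or q holds at w0, so Dia ((q and Dia not q) or q) is true at w7.
      At w0: q and Dia not q is false, q is true, so (q and Dia not q) or q is true.
Satisfying worlds: {w0, w1, w2, w3, w4, w6, w7}

w0, w1, w2, w3, w4, w6, w7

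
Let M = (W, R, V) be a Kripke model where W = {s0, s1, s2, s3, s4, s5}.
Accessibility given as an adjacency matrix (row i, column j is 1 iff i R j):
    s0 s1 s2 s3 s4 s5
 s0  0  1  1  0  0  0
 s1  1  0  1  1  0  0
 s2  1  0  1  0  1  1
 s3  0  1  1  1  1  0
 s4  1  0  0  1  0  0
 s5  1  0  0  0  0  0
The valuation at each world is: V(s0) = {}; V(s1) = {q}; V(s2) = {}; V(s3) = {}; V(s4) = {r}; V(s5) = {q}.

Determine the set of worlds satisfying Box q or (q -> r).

s0, s2, s3, s4

Let φ = Box q or (q -> r). Evaluate φ at each world:
  s0 (successors {s1, s2}): φ is true.
  s1 (successors {s0, s2, s3}): φ is false.
  s2 (successors {s0, s2, s4, s5}): φ is true.
  s3 (successors {s1, s2, s3, s4}): φ is true.
  s4 (successors {s0, s3}): φ is true.
  s5 (successors {s0}): φ is false.
For instance, at s5:
  At s5: Box q is false, q -> r is false, so Box q or (q -> r) is false.
    At s5: Box q requires q at every successor {s0}.
      q fails at s0, so Box q is false at s5.
Satisfying worlds: {s0, s2, s3, s4}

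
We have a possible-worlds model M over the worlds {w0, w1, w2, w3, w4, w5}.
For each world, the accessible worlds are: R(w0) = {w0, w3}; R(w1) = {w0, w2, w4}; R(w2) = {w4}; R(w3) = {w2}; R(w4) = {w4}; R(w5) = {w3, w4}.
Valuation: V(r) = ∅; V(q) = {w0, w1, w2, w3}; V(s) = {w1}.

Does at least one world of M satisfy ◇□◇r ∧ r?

Let φ = ◇□◇r ∧ r. Evaluate φ at each world:
  w0 (successors {w0, w3}): φ is false.
  w1 (successors {w0, w2, w4}): φ is false.
  w2 (successors {w4}): φ is false.
  w3 (successors {w2}): φ is false.
  w4 (successors {w4}): φ is false.
  w5 (successors {w3, w4}): φ is false.
For instance, at w1:
  At w1: ◇□◇r is false, r is false, so ◇□◇r ∧ r is false.
    At w1: ◇□◇r requires □◇r at some successor in {w0, w2, w4}.
      At w0: □◇r is false.
      At w2: □◇r is false.
      At w4: □◇r is false.
    So ◇□◇r is false at w1.

No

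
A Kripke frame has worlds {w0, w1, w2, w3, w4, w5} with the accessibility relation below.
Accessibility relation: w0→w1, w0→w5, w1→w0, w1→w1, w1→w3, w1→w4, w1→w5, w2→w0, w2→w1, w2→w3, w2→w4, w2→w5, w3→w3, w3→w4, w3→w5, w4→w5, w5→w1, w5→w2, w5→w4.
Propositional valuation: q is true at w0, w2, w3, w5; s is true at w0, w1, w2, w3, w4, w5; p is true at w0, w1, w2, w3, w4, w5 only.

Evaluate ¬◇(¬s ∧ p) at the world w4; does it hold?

Yes

Recall that ◇ψ holds at a world iff ψ holds at some accessible world.
At w4: ◇(¬s ∧ p) is false, so ¬◇(¬s ∧ p) is true.
  At w4: ◇(¬s ∧ p) requires ¬s ∧ p at some successor in {w5}.
    At w5: ¬s ∧ p is false.
  So ◇(¬s ∧ p) is false at w4.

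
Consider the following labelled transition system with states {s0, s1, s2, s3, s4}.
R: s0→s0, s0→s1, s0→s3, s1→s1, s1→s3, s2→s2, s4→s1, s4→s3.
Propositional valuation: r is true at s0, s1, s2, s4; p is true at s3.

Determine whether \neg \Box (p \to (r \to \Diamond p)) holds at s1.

Recall that \Box ψ holds at a world iff ψ holds at every accessible world, and \Diamond ψ holds iff ψ holds at some accessible world.
At s1: \Box (p \to (r \to \Diamond p)) is true, so \neg \Box (p \to (r \to \Diamond p)) is false.
  At s1: \Box (p \to (r \to \Diamond p)) requires p \to (r \to \Diamond p) at every successor {s1, s3}.
      At s1: p is false, r \to \Diamond p is true, so p \to (r \to \Diamond p) is true.
      At s3: p is true, r \to \Diamond p is true, so p \to (r \to \Diamond p) is true.
  So \Box (p \to (r \to \Diamond p)) is true at s1.

No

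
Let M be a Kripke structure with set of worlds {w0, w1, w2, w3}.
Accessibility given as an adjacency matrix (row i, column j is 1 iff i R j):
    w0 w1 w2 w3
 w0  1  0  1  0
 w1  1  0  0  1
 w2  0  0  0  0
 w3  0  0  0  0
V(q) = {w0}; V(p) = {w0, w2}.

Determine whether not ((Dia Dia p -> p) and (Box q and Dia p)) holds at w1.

At w1: (Dia Dia p -> p) and (Box q and Dia p) is false, so not ((Dia Dia p -> p) and (Box q and Dia p)) is true.
  At w1: Dia Dia p -> p is false, Box q and Dia p is false, so (Dia Dia p -> p) and (Box q and Dia p) is false.
    At w1: Dia Dia p is true, p is false, so Dia Dia p -> p is false.
      At w1: Dia Dia p requires Dia p at some successor in {w0, w3}.
        Dia p holds at w0, so Dia Dia p is true at w1.
    At w1: Box q is false, Dia p is true, so Box q and Dia p is false.
      At w1: Box q requires q at every successor {w0, w3}.
        q fails at w3, so Box q is false at w1.
      At w1: Dia p requires p at some successor in {w0, w3}.
        p holds at w0, so Dia p is true at w1.

Yes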